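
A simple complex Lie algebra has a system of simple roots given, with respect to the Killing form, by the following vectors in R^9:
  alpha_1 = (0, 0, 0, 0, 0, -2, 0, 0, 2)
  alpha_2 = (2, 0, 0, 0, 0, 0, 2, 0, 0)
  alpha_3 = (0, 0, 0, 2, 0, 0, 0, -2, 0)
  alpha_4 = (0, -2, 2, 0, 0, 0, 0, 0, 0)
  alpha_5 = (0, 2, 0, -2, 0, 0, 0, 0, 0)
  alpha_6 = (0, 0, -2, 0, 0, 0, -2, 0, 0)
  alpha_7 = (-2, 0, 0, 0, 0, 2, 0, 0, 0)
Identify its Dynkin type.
type A_7

Compute the Cartan integers a_ij = 2(alpha_i, alpha_j)/(alpha_j, alpha_j); the resulting 7x7 Cartan matrix is
[[2, 0, 0, 0, 0, 0, -1], [0, 2, 0, 0, 0, -1, -1], [0, 0, 2, 0, -1, 0, 0], [0, 0, 0, 2, -1, -1, 0], [0, 0, -1, -1, 2, 0, 0], [0, -1, 0, -1, 0, 2, 0], [-1, -1, 0, 0, 0, 0, 2]].
All simple roots have the same length, so the diagram is simply laced. The associated Dynkin diagram is a chain of 7 nodes with single edges (A_7), so the type is A_7 (the algebra sl(8)).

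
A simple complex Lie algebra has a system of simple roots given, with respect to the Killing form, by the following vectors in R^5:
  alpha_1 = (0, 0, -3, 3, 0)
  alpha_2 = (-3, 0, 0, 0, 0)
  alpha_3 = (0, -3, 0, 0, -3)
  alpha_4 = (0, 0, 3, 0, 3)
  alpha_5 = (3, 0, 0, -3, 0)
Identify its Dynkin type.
Compute the Cartan integers a_ij = 2(alpha_i, alpha_j)/(alpha_j, alpha_j); the resulting 5x5 Cartan matrix is
[[2, 0, 0, -1, -1], [0, 2, 0, 0, -1], [0, 0, 2, -1, 0], [-1, 0, -1, 2, 0], [-1, -2, 0, 0, 2]].
The roots have two lengths (squared-length ratio 2:1); the short ones are alpha_{2}. The associated Dynkin diagram is a chain of 5 nodes with a double edge at one end; the terminal node there is the unique short simple root (B_5), so the type is B_5 (the algebra so(11)).

B5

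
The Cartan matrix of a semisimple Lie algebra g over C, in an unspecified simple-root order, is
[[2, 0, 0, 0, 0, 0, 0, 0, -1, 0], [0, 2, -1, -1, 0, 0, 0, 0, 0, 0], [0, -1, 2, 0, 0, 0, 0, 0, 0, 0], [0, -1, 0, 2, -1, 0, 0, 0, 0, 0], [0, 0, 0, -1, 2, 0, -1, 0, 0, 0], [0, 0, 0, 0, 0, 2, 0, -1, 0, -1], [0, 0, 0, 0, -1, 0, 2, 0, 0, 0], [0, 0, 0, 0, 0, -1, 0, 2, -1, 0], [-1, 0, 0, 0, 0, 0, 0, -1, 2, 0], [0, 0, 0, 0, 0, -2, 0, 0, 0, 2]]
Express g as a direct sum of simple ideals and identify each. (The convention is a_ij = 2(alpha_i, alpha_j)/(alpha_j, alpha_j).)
The diagram associated to this matrix has two connected components: the simple roots {alpha_2, alpha_3, alpha_4, alpha_5, alpha_7} form a chain of 5 nodes with single edges (A_5), and {alpha_1, alpha_6, alpha_8, alpha_9, alpha_10} form a chain of 5 nodes with a double edge at one end; the terminal node there is the unique long simple root (C_5). A semisimple Lie algebra decomposes uniquely as the direct sum of simple ideals, one per connected component of its Dynkin diagram, so g ≅ A_5 ⊕ C_5 (dimension 35 + 55 = 90).

A_5 + C_5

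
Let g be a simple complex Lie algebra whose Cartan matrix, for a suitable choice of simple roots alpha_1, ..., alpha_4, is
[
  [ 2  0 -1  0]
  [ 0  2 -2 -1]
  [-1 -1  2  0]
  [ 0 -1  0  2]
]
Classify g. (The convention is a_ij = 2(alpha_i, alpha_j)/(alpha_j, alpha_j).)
The matrix has rank 4 with 2's on the diagonal. Reading the off-diagonal entries as Dynkin edges (a single edge where a_ij = a_ji = -1; a double or triple edge where a_ij * a_ji = 2 or 3), the diagram is a chain of 4 nodes with a double edge between the middle two (F_4). One simple-root ordering that puts it in standard form is (alpha_4, alpha_2, alpha_3, alpha_1). So the algebra is type F_4.

F_4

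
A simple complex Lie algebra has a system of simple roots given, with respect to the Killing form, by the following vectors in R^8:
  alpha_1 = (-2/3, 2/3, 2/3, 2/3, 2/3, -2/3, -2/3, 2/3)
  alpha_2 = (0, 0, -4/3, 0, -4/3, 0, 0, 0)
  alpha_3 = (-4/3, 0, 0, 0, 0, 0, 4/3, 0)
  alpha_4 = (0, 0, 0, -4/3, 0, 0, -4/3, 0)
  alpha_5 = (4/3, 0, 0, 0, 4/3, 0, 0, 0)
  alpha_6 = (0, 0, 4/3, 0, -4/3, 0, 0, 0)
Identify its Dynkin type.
E_6

Compute the Cartan integers a_ij = 2(alpha_i, alpha_j)/(alpha_j, alpha_j); the resulting 6x6 Cartan matrix is
[[2, -1, 0, 0, 0, 0], [-1, 2, 0, 0, -1, 0], [0, 0, 2, -1, -1, 0], [0, 0, -1, 2, 0, 0], [0, -1, -1, 0, 2, -1], [0, 0, 0, 0, -1, 2]].
All simple roots have the same length, so the diagram is simply laced. The associated Dynkin diagram is a chain of 5 nodes with one extra node attached to the third node from one end (E_6), so the type is E_6.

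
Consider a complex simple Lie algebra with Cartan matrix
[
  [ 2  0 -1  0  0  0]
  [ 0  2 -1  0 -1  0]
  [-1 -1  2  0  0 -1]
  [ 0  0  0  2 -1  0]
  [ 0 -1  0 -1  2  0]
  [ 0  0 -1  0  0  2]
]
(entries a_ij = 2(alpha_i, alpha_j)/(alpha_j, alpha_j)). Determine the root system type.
The matrix has rank 6 with 2's on the diagonal. Reading the off-diagonal entries as Dynkin edges (a single edge where a_ij = a_ji = -1; a double or triple edge where a_ij * a_ji = 2 or 3), the diagram is a chain of 4 nodes with a fork of two nodes at one end (D_6). One simple-root ordering that puts it in standard form is (alpha_4, alpha_5, alpha_2, alpha_3, alpha_6, alpha_1). So the algebra is type D_6, i.e. so(12).

D6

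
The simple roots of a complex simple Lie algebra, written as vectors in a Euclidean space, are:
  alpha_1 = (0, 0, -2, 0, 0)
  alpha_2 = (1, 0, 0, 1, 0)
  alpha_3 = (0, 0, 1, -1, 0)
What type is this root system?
Compute the Cartan integers a_ij = 2(alpha_i, alpha_j)/(alpha_j, alpha_j); the resulting 3x3 Cartan matrix is
[[2, 0, -2], [0, 2, -1], [-1, -1, 2]].
The roots have two lengths (squared-length ratio 2:1); the short ones are alpha_{2,3}. The associated Dynkin diagram is a chain of 3 nodes with a double edge at one end; the terminal node there is the unique long simple root (C_3), so the type is C_3 (the algebra sp(6)).

type C_3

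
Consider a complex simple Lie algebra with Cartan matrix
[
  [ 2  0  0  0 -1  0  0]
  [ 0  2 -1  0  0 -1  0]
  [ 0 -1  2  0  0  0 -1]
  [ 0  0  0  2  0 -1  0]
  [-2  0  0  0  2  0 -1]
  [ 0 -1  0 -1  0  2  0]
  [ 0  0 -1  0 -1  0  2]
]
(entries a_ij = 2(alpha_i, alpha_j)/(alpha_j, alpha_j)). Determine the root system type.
B7

The matrix has rank 7 with 2's on the diagonal. Reading the off-diagonal entries as Dynkin edges (a single edge where a_ij = a_ji = -1; a double or triple edge where a_ij * a_ji = 2 or 3), the diagram is a chain of 7 nodes with a double edge at one end; the terminal node there is the unique short simple root (B_7). One simple-root ordering that puts it in standard form is (alpha_4, alpha_6, alpha_2, alpha_3, alpha_7, alpha_5, alpha_1). So the algebra is type B_7, i.e. so(15).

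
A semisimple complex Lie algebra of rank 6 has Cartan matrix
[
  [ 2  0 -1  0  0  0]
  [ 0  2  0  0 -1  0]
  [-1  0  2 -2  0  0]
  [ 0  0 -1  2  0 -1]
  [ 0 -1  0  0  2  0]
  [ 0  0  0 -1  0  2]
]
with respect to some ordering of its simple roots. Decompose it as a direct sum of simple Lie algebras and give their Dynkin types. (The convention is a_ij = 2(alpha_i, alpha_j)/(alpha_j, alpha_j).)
The diagram associated to this matrix has two connected components: the simple roots {alpha_2, alpha_5} form a chain of 2 nodes with single edges (A_2), and {alpha_1, alpha_3, alpha_4, alpha_6} form a chain of 4 nodes with a double edge between the middle two (F_4). A semisimple Lie algebra decomposes uniquely as the direct sum of simple ideals, one per connected component of its Dynkin diagram, so g ≅ A_2 ⊕ F_4 (dimension 8 + 52 = 60).

A_2 (sl(3)) ⊕ F_4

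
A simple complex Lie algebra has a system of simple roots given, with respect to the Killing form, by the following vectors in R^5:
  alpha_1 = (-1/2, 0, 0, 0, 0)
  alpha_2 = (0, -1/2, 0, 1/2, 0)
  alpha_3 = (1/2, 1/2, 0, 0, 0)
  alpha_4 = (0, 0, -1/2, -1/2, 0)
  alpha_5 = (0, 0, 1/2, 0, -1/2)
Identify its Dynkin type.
Compute the Cartan integers a_ij = 2(alpha_i, alpha_j)/(alpha_j, alpha_j); the resulting 5x5 Cartan matrix is
[[2, 0, -1, 0, 0], [0, 2, -1, -1, 0], [-2, -1, 2, 0, 0], [0, -1, 0, 2, -1], [0, 0, 0, -1, 2]].
The roots have two lengths (squared-length ratio 2:1); the short ones are alpha_{1}. The associated Dynkin diagram is a chain of 5 nodes with a double edge at one end; the terminal node there is the unique short simple root (B_5), so the type is B_5 (the algebra so(11)).

type B_5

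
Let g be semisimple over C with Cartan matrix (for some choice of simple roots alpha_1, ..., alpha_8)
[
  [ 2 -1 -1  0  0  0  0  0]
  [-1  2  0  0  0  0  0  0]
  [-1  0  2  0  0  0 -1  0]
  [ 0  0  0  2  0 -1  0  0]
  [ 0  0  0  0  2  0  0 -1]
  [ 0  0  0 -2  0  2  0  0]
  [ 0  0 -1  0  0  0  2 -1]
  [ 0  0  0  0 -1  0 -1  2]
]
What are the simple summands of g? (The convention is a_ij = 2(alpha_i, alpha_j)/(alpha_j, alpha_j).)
A_6 (sl(7)) + B_2 (so(5))

The diagram associated to this matrix has two connected components: the simple roots {alpha_1, alpha_2, alpha_3, alpha_5, alpha_7, alpha_8} form a chain of 6 nodes with single edges (A_6), and {alpha_4, alpha_6} form a chain of 2 nodes with a double edge at one end; the terminal node there is the unique short simple root (B_2). A semisimple Lie algebra decomposes uniquely as the direct sum of simple ideals, one per connected component of its Dynkin diagram, so g ≅ A_6 ⊕ B_2 (dimension 48 + 10 = 58).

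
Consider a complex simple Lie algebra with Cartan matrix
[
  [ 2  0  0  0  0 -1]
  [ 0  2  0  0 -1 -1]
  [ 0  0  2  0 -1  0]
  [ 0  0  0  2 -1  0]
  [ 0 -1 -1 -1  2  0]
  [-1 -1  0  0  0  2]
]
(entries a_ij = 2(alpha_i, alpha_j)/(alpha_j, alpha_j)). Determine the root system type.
D6

The matrix has rank 6 with 2's on the diagonal. Reading the off-diagonal entries as Dynkin edges (a single edge where a_ij = a_ji = -1; a double or triple edge where a_ij * a_ji = 2 or 3), the diagram is a chain of 4 nodes with a fork of two nodes at one end (D_6). One simple-root ordering that puts it in standard form is (alpha_1, alpha_6, alpha_2, alpha_5, alpha_4, alpha_3). So the algebra is type D_6, i.e. so(12).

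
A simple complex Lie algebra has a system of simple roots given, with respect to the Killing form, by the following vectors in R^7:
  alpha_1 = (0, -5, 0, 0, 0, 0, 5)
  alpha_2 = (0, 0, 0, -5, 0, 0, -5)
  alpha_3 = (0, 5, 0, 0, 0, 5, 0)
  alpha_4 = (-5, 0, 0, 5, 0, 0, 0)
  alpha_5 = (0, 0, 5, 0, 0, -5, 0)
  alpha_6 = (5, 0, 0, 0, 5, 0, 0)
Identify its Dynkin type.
A_6 (sl(7))

Compute the Cartan integers a_ij = 2(alpha_i, alpha_j)/(alpha_j, alpha_j); the resulting 6x6 Cartan matrix is
[[2, -1, -1, 0, 0, 0], [-1, 2, 0, -1, 0, 0], [-1, 0, 2, 0, -1, 0], [0, -1, 0, 2, 0, -1], [0, 0, -1, 0, 2, 0], [0, 0, 0, -1, 0, 2]].
All simple roots have the same length, so the diagram is simply laced. The associated Dynkin diagram is a chain of 6 nodes with single edges (A_6), so the type is A_6 (the algebra sl(7)).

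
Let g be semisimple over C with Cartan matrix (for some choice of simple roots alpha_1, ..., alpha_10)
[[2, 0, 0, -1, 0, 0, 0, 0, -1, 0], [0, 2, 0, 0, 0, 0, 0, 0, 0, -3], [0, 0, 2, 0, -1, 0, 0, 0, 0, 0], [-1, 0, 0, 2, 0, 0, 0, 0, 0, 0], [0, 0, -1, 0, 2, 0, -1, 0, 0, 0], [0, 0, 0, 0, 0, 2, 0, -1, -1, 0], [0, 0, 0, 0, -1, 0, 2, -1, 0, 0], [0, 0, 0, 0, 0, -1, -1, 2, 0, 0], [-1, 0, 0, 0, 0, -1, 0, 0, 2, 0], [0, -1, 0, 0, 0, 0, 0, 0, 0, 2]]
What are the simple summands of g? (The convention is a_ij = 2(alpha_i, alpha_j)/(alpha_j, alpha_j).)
The diagram associated to this matrix has two connected components: the simple roots {alpha_1, alpha_3, alpha_4, alpha_5, alpha_6, alpha_7, alpha_8, alpha_9} form a chain of 8 nodes with single edges (A_8), and {alpha_2, alpha_10} form two nodes joined by a triple edge (G_2). A semisimple Lie algebra decomposes uniquely as the direct sum of simple ideals, one per connected component of its Dynkin diagram, so g ≅ A_8 ⊕ G_2 (dimension 80 + 14 = 94).

A8 + G2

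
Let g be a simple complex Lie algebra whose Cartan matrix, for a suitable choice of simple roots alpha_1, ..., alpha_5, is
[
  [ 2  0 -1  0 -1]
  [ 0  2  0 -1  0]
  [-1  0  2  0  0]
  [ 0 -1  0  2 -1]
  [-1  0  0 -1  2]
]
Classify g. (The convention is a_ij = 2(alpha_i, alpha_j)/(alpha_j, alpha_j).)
A_5 (sl(6))

The matrix has rank 5 with 2's on the diagonal. Reading the off-diagonal entries as Dynkin edges (a single edge where a_ij = a_ji = -1; a double or triple edge where a_ij * a_ji = 2 or 3), the diagram is a chain of 5 nodes with single edges (A_5). One simple-root ordering that puts it in standard form is (alpha_2, alpha_4, alpha_5, alpha_1, alpha_3). So the algebra is type A_5, i.e. sl(6).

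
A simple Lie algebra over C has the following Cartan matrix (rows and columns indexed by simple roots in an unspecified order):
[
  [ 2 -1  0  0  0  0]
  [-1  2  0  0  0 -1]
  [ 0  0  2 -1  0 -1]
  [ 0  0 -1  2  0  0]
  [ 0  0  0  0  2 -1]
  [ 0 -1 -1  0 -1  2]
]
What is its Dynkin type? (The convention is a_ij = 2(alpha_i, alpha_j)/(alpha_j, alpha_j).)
The matrix has rank 6 with 2's on the diagonal. Reading the off-diagonal entries as Dynkin edges (a single edge where a_ij = a_ji = -1; a double or triple edge where a_ij * a_ji = 2 or 3), the diagram is a chain of 5 nodes with one extra node attached to the third node from one end (E_6). One simple-root ordering that puts it in standard form is (alpha_1, alpha_5, alpha_2, alpha_6, alpha_3, alpha_4). So the algebra is type E_6.

E6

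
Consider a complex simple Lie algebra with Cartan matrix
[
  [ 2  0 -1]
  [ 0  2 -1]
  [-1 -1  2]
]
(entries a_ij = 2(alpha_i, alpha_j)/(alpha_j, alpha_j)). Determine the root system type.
type A_3

The matrix has rank 3 with 2's on the diagonal. Reading the off-diagonal entries as Dynkin edges (a single edge where a_ij = a_ji = -1; a double or triple edge where a_ij * a_ji = 2 or 3), the diagram is a chain of 3 nodes with single edges (A_3). One simple-root ordering that puts it in standard form is (alpha_1, alpha_3, alpha_2). So the algebra is type A_3, i.e. sl(4).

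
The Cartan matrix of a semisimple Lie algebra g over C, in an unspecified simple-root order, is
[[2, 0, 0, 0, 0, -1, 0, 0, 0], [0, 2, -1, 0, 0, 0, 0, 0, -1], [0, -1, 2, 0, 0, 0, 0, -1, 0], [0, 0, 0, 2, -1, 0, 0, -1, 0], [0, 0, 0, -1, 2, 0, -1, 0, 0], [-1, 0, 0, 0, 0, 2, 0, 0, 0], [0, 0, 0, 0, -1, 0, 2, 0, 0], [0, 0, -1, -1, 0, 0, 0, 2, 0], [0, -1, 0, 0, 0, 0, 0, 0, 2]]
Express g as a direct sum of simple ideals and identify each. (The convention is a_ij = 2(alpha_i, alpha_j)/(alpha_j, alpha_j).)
The diagram associated to this matrix has two connected components: the simple roots {alpha_1, alpha_6} form a chain of 2 nodes with single edges (A_2), and {alpha_2, alpha_3, alpha_4, alpha_5, alpha_7, alpha_8, alpha_9} form a chain of 7 nodes with single edges (A_7). A semisimple Lie algebra decomposes uniquely as the direct sum of simple ideals, one per connected component of its Dynkin diagram, so g ≅ A_2 ⊕ A_7 (dimension 8 + 63 = 71).

A2 + A7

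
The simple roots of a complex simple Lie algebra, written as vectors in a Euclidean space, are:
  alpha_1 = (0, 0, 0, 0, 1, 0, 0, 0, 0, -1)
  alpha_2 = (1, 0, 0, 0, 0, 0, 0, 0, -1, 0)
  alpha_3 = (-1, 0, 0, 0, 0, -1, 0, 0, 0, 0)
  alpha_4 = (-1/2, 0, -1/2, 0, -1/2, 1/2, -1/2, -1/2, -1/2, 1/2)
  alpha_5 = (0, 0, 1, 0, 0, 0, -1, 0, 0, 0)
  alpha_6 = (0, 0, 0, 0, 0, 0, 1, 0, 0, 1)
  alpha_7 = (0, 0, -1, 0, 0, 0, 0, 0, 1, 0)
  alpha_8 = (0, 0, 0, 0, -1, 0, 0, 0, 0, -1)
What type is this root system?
type E_8

Compute the Cartan integers a_ij = 2(alpha_i, alpha_j)/(alpha_j, alpha_j); the resulting 8x8 Cartan matrix is
[[2, 0, 0, -1, 0, -1, 0, 0], [0, 2, -1, 0, 0, 0, -1, 0], [0, -1, 2, 0, 0, 0, 0, 0], [-1, 0, 0, 2, 0, 0, 0, 0], [0, 0, 0, 0, 2, -1, -1, 0], [-1, 0, 0, 0, -1, 2, 0, -1], [0, -1, 0, 0, -1, 0, 2, 0], [0, 0, 0, 0, 0, -1, 0, 2]].
All simple roots have the same length, so the diagram is simply laced. The associated Dynkin diagram is a chain of 7 nodes with one extra node attached to the third node from one end (E_8), so the type is E_8.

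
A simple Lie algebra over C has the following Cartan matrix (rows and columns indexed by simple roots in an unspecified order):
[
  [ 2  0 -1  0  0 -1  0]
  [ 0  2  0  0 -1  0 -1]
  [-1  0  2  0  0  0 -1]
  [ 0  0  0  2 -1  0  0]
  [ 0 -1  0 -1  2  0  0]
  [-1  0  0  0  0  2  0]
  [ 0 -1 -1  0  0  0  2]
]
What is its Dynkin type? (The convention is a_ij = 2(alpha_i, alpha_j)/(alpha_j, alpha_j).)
The matrix has rank 7 with 2's on the diagonal. Reading the off-diagonal entries as Dynkin edges (a single edge where a_ij = a_ji = -1; a double or triple edge where a_ij * a_ji = 2 or 3), the diagram is a chain of 7 nodes with single edges (A_7). One simple-root ordering that puts it in standard form is (alpha_6, alpha_1, alpha_3, alpha_7, alpha_2, alpha_5, alpha_4). So the algebra is type A_7, i.e. sl(8).

A7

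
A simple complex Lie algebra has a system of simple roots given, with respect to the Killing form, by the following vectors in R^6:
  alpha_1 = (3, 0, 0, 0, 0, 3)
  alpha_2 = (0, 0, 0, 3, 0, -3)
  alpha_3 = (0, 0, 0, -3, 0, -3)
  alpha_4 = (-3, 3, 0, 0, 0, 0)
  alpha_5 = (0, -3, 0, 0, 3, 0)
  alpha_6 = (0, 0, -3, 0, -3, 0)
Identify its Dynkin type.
D_6 (so(12))

Compute the Cartan integers a_ij = 2(alpha_i, alpha_j)/(alpha_j, alpha_j); the resulting 6x6 Cartan matrix is
[[2, -1, -1, -1, 0, 0], [-1, 2, 0, 0, 0, 0], [-1, 0, 2, 0, 0, 0], [-1, 0, 0, 2, -1, 0], [0, 0, 0, -1, 2, -1], [0, 0, 0, 0, -1, 2]].
All simple roots have the same length, so the diagram is simply laced. The associated Dynkin diagram is a chain of 4 nodes with a fork of two nodes at one end (D_6), so the type is D_6 (the algebra so(12)).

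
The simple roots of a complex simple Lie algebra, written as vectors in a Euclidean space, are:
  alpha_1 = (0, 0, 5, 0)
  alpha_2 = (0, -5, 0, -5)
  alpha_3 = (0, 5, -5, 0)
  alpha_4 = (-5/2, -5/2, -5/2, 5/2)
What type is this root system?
F_4

Compute the Cartan integers a_ij = 2(alpha_i, alpha_j)/(alpha_j, alpha_j); the resulting 4x4 Cartan matrix is
[[2, 0, -1, -1], [0, 2, -1, 0], [-2, -1, 2, 0], [-1, 0, 0, 2]].
The roots have two lengths (squared-length ratio 2:1); the short ones are alpha_{1,4}. The associated Dynkin diagram is a chain of 4 nodes with a double edge between the middle two (F_4), so the type is F_4.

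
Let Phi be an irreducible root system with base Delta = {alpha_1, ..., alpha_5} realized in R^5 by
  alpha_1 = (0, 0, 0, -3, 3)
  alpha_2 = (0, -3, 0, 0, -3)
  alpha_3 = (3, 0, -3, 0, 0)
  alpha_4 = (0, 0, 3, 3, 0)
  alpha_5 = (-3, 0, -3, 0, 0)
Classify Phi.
Compute the Cartan integers a_ij = 2(alpha_i, alpha_j)/(alpha_j, alpha_j); the resulting 5x5 Cartan matrix is
[[2, -1, 0, -1, 0], [-1, 2, 0, 0, 0], [0, 0, 2, -1, 0], [-1, 0, -1, 2, -1], [0, 0, 0, -1, 2]].
All simple roots have the same length, so the diagram is simply laced. The associated Dynkin diagram is a chain of 3 nodes with a fork of two nodes at one end (D_5), so the type is D_5 (the algebra so(10)).

D5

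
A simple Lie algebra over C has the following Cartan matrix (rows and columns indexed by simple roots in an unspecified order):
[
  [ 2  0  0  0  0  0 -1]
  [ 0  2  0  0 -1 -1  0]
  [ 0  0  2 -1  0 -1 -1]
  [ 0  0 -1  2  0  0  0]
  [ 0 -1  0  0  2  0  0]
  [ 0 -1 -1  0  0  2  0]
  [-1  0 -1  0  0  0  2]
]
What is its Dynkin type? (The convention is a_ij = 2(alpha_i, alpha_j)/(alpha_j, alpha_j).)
The matrix has rank 7 with 2's on the diagonal. Reading the off-diagonal entries as Dynkin edges (a single edge where a_ij = a_ji = -1; a double or triple edge where a_ij * a_ji = 2 or 3), the diagram is a chain of 6 nodes with one extra node attached to the third node from one end (E_7). One simple-root ordering that puts it in standard form is (alpha_1, alpha_4, alpha_7, alpha_3, alpha_6, alpha_2, alpha_5). So the algebra is type E_7.

type E_7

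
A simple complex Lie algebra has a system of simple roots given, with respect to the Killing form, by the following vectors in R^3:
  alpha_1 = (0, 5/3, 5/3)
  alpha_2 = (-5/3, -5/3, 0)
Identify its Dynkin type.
A2

Compute the Cartan integers a_ij = 2(alpha_i, alpha_j)/(alpha_j, alpha_j); the resulting 2x2 Cartan matrix is
[[2, -1], [-1, 2]].
All simple roots have the same length, so the diagram is simply laced. The associated Dynkin diagram is a chain of 2 nodes with single edges (A_2), so the type is A_2 (the algebra sl(3)).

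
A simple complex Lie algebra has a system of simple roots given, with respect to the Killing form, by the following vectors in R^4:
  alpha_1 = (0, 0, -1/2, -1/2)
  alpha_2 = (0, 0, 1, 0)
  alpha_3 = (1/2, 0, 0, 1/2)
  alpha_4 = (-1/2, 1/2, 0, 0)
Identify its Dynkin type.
C4

Compute the Cartan integers a_ij = 2(alpha_i, alpha_j)/(alpha_j, alpha_j); the resulting 4x4 Cartan matrix is
[[2, -1, -1, 0], [-2, 2, 0, 0], [-1, 0, 2, -1], [0, 0, -1, 2]].
The roots have two lengths (squared-length ratio 2:1); the short ones are alpha_{1,3,4}. The associated Dynkin diagram is a chain of 4 nodes with a double edge at one end; the terminal node there is the unique long simple root (C_4), so the type is C_4 (the algebra sp(8)).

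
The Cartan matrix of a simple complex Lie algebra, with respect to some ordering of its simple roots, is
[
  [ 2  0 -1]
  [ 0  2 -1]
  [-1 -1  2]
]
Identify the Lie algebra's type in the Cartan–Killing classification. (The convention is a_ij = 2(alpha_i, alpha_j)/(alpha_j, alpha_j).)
The matrix has rank 3 with 2's on the diagonal. Reading the off-diagonal entries as Dynkin edges (a single edge where a_ij = a_ji = -1; a double or triple edge where a_ij * a_ji = 2 or 3), the diagram is a chain of 3 nodes with single edges (A_3). One simple-root ordering that puts it in standard form is (alpha_1, alpha_3, alpha_2). So the algebra is type A_3, i.e. sl(4).

A_3 (sl(4))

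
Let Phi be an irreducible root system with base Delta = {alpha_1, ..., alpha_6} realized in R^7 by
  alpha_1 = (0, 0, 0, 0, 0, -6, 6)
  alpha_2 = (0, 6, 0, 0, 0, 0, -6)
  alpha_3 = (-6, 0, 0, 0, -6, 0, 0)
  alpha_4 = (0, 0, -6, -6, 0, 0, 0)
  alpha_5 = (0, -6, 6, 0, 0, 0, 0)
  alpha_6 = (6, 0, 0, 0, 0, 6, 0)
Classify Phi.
A_6 (sl(7))

Compute the Cartan integers a_ij = 2(alpha_i, alpha_j)/(alpha_j, alpha_j); the resulting 6x6 Cartan matrix is
[[2, -1, 0, 0, 0, -1], [-1, 2, 0, 0, -1, 0], [0, 0, 2, 0, 0, -1], [0, 0, 0, 2, -1, 0], [0, -1, 0, -1, 2, 0], [-1, 0, -1, 0, 0, 2]].
All simple roots have the same length, so the diagram is simply laced. The associated Dynkin diagram is a chain of 6 nodes with single edges (A_6), so the type is A_6 (the algebra sl(7)).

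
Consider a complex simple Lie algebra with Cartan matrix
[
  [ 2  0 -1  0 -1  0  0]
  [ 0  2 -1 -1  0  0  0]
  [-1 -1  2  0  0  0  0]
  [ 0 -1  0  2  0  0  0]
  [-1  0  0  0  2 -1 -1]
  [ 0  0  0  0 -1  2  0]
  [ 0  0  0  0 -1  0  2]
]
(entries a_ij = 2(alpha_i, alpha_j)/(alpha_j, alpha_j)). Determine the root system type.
The matrix has rank 7 with 2's on the diagonal. Reading the off-diagonal entries as Dynkin edges (a single edge where a_ij = a_ji = -1; a double or triple edge where a_ij * a_ji = 2 or 3), the diagram is a chain of 5 nodes with a fork of two nodes at one end (D_7). One simple-root ordering that puts it in standard form is (alpha_4, alpha_2, alpha_3, alpha_1, alpha_5, alpha_6, alpha_7). So the algebra is type D_7, i.e. so(14).

type D_7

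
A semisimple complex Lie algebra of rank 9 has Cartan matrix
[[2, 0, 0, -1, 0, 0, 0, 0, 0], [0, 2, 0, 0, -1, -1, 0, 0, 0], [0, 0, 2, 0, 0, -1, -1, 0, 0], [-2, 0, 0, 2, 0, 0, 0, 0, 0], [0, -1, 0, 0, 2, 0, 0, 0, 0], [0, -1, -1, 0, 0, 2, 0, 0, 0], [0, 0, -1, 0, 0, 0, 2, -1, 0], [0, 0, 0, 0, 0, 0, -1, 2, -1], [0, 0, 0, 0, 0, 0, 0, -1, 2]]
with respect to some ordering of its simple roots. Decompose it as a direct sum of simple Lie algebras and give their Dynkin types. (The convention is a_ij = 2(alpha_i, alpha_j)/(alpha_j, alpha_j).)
A_7 (sl(8)) + B_2 (so(5))

The diagram associated to this matrix has two connected components: the simple roots {alpha_2, alpha_3, alpha_5, alpha_6, alpha_7, alpha_8, alpha_9} form a chain of 7 nodes with single edges (A_7), and {alpha_1, alpha_4} form a chain of 2 nodes with a double edge at one end; the terminal node there is the unique short simple root (B_2). A semisimple Lie algebra decomposes uniquely as the direct sum of simple ideals, one per connected component of its Dynkin diagram, so g ≅ A_7 ⊕ B_2 (dimension 63 + 10 = 73).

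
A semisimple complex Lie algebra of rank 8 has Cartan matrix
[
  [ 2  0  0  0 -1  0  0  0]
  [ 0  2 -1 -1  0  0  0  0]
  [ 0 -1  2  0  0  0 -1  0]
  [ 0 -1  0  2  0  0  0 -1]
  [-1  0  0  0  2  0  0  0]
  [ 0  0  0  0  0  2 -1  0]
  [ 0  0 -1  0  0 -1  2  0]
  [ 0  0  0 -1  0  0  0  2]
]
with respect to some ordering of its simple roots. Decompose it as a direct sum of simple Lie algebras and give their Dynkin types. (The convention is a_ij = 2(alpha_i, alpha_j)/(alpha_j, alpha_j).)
A_2 (sl(3)) ⊕ A_6 (sl(7))

The diagram associated to this matrix has two connected components: the simple roots {alpha_1, alpha_5} form a chain of 2 nodes with single edges (A_2), and {alpha_2, alpha_3, alpha_4, alpha_6, alpha_7, alpha_8} form a chain of 6 nodes with single edges (A_6). A semisimple Lie algebra decomposes uniquely as the direct sum of simple ideals, one per connected component of its Dynkin diagram, so g ≅ A_2 ⊕ A_6 (dimension 8 + 48 = 56).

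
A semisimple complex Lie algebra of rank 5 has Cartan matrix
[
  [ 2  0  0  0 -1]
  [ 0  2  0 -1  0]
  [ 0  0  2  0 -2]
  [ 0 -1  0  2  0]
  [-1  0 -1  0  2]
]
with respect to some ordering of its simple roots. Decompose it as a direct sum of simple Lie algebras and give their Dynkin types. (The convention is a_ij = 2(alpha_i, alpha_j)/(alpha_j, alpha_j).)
A_2 + C_3

The diagram associated to this matrix has two connected components: the simple roots {alpha_2, alpha_4} form a chain of 2 nodes with single edges (A_2), and {alpha_1, alpha_3, alpha_5} form a chain of 3 nodes with a double edge at one end; the terminal node there is the unique long simple root (C_3). A semisimple Lie algebra decomposes uniquely as the direct sum of simple ideals, one per connected component of its Dynkin diagram, so g ≅ A_2 ⊕ C_3 (dimension 8 + 21 = 29).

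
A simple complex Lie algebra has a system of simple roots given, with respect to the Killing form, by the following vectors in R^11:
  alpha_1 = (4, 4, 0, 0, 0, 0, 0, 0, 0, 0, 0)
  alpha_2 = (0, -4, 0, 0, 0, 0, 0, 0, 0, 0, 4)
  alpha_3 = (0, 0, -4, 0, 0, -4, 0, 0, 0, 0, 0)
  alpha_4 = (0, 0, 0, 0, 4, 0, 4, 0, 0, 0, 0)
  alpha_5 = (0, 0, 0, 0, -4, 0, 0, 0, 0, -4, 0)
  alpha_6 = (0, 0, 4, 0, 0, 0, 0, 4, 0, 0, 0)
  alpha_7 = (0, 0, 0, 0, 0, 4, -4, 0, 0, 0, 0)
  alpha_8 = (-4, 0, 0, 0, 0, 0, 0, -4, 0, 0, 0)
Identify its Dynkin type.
A_8 (sl(9))

Compute the Cartan integers a_ij = 2(alpha_i, alpha_j)/(alpha_j, alpha_j); the resulting 8x8 Cartan matrix is
[[2, -1, 0, 0, 0, 0, 0, -1], [-1, 2, 0, 0, 0, 0, 0, 0], [0, 0, 2, 0, 0, -1, -1, 0], [0, 0, 0, 2, -1, 0, -1, 0], [0, 0, 0, -1, 2, 0, 0, 0], [0, 0, -1, 0, 0, 2, 0, -1], [0, 0, -1, -1, 0, 0, 2, 0], [-1, 0, 0, 0, 0, -1, 0, 2]].
All simple roots have the same length, so the diagram is simply laced. The associated Dynkin diagram is a chain of 8 nodes with single edges (A_8), so the type is A_8 (the algebra sl(9)).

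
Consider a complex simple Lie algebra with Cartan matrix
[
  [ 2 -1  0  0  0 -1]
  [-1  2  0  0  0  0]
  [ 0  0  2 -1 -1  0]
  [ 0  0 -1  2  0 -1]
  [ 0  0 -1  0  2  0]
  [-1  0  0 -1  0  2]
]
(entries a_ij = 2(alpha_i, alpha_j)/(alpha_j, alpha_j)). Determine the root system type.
The matrix has rank 6 with 2's on the diagonal. Reading the off-diagonal entries as Dynkin edges (a single edge where a_ij = a_ji = -1; a double or triple edge where a_ij * a_ji = 2 or 3), the diagram is a chain of 6 nodes with single edges (A_6). One simple-root ordering that puts it in standard form is (alpha_5, alpha_3, alpha_4, alpha_6, alpha_1, alpha_2). So the algebra is type A_6, i.e. sl(7).

A_6 (sl(7))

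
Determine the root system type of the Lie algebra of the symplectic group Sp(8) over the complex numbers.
C_4 (sp(8))

This is sp(8), which has dimension 8(8+1)/2 = 36 and rank 8/2 = 4. In the classification of classical Lie algebras, the symplectic algebra sp(2n) has type C_n; here n = 4, so the Dynkin diagram is a chain of 4 nodes with a double edge at one end; the terminal node there is the unique long simple root (C_4). Hence the type is C_4.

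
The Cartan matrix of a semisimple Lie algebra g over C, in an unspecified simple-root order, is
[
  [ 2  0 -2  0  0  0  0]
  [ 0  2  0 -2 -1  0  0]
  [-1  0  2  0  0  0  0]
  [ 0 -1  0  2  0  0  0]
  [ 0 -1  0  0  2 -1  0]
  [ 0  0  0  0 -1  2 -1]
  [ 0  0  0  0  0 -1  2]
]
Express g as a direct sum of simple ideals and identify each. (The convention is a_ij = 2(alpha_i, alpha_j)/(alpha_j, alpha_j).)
type B_2 + type B_5

The diagram associated to this matrix has two connected components: the simple roots {alpha_1, alpha_3} form a chain of 2 nodes with a double edge at one end; the terminal node there is the unique short simple root (B_2), and {alpha_2, alpha_4, alpha_5, alpha_6, alpha_7} form a chain of 5 nodes with a double edge at one end; the terminal node there is the unique short simple root (B_5). A semisimple Lie algebra decomposes uniquely as the direct sum of simple ideals, one per connected component of its Dynkin diagram, so g ≅ B_2 ⊕ B_5 (dimension 10 + 55 = 65).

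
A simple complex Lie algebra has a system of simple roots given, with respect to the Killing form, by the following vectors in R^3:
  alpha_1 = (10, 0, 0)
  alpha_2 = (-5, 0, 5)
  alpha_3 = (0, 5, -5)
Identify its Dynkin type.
Compute the Cartan integers a_ij = 2(alpha_i, alpha_j)/(alpha_j, alpha_j); the resulting 3x3 Cartan matrix is
[[2, -2, 0], [-1, 2, -1], [0, -1, 2]].
The roots have two lengths (squared-length ratio 2:1); the short ones are alpha_{2,3}. The associated Dynkin diagram is a chain of 3 nodes with a double edge at one end; the terminal node there is the unique long simple root (C_3), so the type is C_3 (the algebra sp(6)).

C3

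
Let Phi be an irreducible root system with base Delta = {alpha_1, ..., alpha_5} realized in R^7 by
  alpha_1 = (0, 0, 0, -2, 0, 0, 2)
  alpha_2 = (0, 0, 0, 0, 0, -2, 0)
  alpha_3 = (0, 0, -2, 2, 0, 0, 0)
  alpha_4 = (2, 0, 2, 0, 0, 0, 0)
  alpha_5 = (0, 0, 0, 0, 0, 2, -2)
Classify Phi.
B5

Compute the Cartan integers a_ij = 2(alpha_i, alpha_j)/(alpha_j, alpha_j); the resulting 5x5 Cartan matrix is
[[2, 0, -1, 0, -1], [0, 2, 0, 0, -1], [-1, 0, 2, -1, 0], [0, 0, -1, 2, 0], [-1, -2, 0, 0, 2]].
The roots have two lengths (squared-length ratio 2:1); the short ones are alpha_{2}. The associated Dynkin diagram is a chain of 5 nodes with a double edge at one end; the terminal node there is the unique short simple root (B_5), so the type is B_5 (the algebra so(11)).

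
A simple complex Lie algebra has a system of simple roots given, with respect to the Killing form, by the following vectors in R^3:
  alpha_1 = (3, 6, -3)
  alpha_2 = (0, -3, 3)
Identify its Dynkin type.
Compute the Cartan integers a_ij = 2(alpha_i, alpha_j)/(alpha_j, alpha_j); the resulting 2x2 Cartan matrix is
[[2, -3], [-1, 2]].
The roots have two lengths (squared-length ratio 3:1); the short ones are alpha_{2}. The associated Dynkin diagram is two nodes joined by a triple edge (G_2), so the type is G_2.

G_2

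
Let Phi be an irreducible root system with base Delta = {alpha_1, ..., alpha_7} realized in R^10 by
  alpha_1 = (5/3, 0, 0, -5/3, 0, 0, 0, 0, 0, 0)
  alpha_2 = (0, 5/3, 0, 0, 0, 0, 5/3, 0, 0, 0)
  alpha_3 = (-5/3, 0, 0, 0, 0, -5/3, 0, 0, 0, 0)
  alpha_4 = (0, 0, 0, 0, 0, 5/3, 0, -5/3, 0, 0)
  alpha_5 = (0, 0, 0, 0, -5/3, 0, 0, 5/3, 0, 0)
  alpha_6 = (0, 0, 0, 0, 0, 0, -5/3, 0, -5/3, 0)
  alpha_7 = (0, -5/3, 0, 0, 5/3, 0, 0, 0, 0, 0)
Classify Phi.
A_7 (sl(8))

Compute the Cartan integers a_ij = 2(alpha_i, alpha_j)/(alpha_j, alpha_j); the resulting 7x7 Cartan matrix is
[[2, 0, -1, 0, 0, 0, 0], [0, 2, 0, 0, 0, -1, -1], [-1, 0, 2, -1, 0, 0, 0], [0, 0, -1, 2, -1, 0, 0], [0, 0, 0, -1, 2, 0, -1], [0, -1, 0, 0, 0, 2, 0], [0, -1, 0, 0, -1, 0, 2]].
All simple roots have the same length, so the diagram is simply laced. The associated Dynkin diagram is a chain of 7 nodes with single edges (A_7), so the type is A_7 (the algebra sl(8)).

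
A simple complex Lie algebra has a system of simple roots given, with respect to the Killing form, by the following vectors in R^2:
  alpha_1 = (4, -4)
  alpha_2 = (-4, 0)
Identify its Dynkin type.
B2

Compute the Cartan integers a_ij = 2(alpha_i, alpha_j)/(alpha_j, alpha_j); the resulting 2x2 Cartan matrix is
[[2, -2], [-1, 2]].
The roots have two lengths (squared-length ratio 2:1); the short ones are alpha_{2}. The associated Dynkin diagram is a chain of 2 nodes with a double edge at one end; the terminal node there is the unique short simple root (B_2), so the type is B_2 (the algebra so(5)).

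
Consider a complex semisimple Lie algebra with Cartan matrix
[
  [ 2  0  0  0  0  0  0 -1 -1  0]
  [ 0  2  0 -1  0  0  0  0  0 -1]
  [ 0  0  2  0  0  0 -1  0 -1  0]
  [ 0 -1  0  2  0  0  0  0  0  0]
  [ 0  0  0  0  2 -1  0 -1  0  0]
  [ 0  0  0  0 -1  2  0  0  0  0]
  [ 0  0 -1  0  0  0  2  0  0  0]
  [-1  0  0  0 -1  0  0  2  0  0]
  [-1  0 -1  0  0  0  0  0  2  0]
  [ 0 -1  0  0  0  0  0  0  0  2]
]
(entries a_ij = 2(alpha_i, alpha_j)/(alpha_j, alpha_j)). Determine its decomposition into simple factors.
The diagram associated to this matrix has two connected components: the simple roots {alpha_2, alpha_4, alpha_10} form a chain of 3 nodes with single edges (A_3), and {alpha_1, alpha_3, alpha_5, alpha_6, alpha_7, alpha_8, alpha_9} form a chain of 7 nodes with single edges (A_7). A semisimple Lie algebra decomposes uniquely as the direct sum of simple ideals, one per connected component of its Dynkin diagram, so g ≅ A_3 ⊕ A_7 (dimension 15 + 63 = 78).

A3 ⊕ A7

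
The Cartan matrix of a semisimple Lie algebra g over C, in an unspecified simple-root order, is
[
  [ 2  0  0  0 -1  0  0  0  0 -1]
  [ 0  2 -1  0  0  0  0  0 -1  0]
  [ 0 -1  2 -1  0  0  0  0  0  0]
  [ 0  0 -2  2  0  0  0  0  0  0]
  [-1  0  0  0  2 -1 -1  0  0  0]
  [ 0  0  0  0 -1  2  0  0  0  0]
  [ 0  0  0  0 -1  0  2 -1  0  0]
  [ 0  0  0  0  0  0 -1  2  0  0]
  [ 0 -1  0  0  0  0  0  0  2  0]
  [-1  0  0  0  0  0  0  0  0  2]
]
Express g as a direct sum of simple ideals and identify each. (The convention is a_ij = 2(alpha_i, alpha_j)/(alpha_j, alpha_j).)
C_4 (sp(8)) + E_6

The diagram associated to this matrix has two connected components: the simple roots {alpha_2, alpha_3, alpha_4, alpha_9} form a chain of 4 nodes with a double edge at one end; the terminal node there is the unique long simple root (C_4), and {alpha_1, alpha_5, alpha_6, alpha_7, alpha_8, alpha_10} form a chain of 5 nodes with one extra node attached to the third node from one end (E_6). A semisimple Lie algebra decomposes uniquely as the direct sum of simple ideals, one per connected component of its Dynkin diagram, so g ≅ C_4 ⊕ E_6 (dimension 36 + 78 = 114).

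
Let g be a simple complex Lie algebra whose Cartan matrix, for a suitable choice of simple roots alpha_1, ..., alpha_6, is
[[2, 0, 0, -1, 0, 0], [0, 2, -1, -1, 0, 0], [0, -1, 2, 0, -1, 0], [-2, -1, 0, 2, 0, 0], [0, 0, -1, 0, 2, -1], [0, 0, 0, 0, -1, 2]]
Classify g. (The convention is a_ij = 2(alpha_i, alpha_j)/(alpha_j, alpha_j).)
B6

The matrix has rank 6 with 2's on the diagonal. Reading the off-diagonal entries as Dynkin edges (a single edge where a_ij = a_ji = -1; a double or triple edge where a_ij * a_ji = 2 or 3), the diagram is a chain of 6 nodes with a double edge at one end; the terminal node there is the unique short simple root (B_6). One simple-root ordering that puts it in standard form is (alpha_6, alpha_5, alpha_3, alpha_2, alpha_4, alpha_1). So the algebra is type B_6, i.e. so(13).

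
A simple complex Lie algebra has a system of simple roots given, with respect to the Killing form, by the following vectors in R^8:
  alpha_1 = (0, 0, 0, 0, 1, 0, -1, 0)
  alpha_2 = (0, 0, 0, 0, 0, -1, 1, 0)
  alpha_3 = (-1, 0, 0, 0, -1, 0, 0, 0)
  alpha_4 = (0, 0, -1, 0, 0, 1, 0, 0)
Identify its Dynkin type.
A_4 (sl(5))

Compute the Cartan integers a_ij = 2(alpha_i, alpha_j)/(alpha_j, alpha_j); the resulting 4x4 Cartan matrix is
[[2, -1, -1, 0], [-1, 2, 0, -1], [-1, 0, 2, 0], [0, -1, 0, 2]].
All simple roots have the same length, so the diagram is simply laced. The associated Dynkin diagram is a chain of 4 nodes with single edges (A_4), so the type is A_4 (the algebra sl(5)).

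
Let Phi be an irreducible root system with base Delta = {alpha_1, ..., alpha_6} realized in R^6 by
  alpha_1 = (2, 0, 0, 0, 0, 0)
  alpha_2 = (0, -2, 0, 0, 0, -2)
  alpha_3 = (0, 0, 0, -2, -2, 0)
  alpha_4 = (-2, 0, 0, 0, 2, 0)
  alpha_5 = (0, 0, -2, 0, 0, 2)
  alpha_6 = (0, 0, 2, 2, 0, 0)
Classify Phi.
B_6 (so(13))

Compute the Cartan integers a_ij = 2(alpha_i, alpha_j)/(alpha_j, alpha_j); the resulting 6x6 Cartan matrix is
[[2, 0, 0, -1, 0, 0], [0, 2, 0, 0, -1, 0], [0, 0, 2, -1, 0, -1], [-2, 0, -1, 2, 0, 0], [0, -1, 0, 0, 2, -1], [0, 0, -1, 0, -1, 2]].
The roots have two lengths (squared-length ratio 2:1); the short ones are alpha_{1}. The associated Dynkin diagram is a chain of 6 nodes with a double edge at one end; the terminal node there is the unique short simple root (B_6), so the type is B_6 (the algebra so(13)).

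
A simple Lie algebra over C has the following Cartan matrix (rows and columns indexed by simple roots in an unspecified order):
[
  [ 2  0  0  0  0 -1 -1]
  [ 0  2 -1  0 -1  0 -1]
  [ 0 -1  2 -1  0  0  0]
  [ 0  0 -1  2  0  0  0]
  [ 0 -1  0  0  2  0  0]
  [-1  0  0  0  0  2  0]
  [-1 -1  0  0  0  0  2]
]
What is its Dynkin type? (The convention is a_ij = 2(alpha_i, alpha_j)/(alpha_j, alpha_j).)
E_7

The matrix has rank 7 with 2's on the diagonal. Reading the off-diagonal entries as Dynkin edges (a single edge where a_ij = a_ji = -1; a double or triple edge where a_ij * a_ji = 2 or 3), the diagram is a chain of 6 nodes with one extra node attached to the third node from one end (E_7). One simple-root ordering that puts it in standard form is (alpha_4, alpha_5, alpha_3, alpha_2, alpha_7, alpha_1, alpha_6). So the algebra is type E_7.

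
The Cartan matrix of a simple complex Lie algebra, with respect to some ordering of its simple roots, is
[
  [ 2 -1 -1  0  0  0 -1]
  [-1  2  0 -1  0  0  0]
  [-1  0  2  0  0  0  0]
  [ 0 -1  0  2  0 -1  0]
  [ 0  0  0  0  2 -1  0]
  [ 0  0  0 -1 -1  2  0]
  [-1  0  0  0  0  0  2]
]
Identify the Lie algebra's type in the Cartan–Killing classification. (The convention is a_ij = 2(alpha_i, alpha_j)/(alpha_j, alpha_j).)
The matrix has rank 7 with 2's on the diagonal. Reading the off-diagonal entries as Dynkin edges (a single edge where a_ij = a_ji = -1; a double or triple edge where a_ij * a_ji = 2 or 3), the diagram is a chain of 5 nodes with a fork of two nodes at one end (D_7). One simple-root ordering that puts it in standard form is (alpha_5, alpha_6, alpha_4, alpha_2, alpha_1, alpha_3, alpha_7). So the algebra is type D_7, i.e. so(14).

D_7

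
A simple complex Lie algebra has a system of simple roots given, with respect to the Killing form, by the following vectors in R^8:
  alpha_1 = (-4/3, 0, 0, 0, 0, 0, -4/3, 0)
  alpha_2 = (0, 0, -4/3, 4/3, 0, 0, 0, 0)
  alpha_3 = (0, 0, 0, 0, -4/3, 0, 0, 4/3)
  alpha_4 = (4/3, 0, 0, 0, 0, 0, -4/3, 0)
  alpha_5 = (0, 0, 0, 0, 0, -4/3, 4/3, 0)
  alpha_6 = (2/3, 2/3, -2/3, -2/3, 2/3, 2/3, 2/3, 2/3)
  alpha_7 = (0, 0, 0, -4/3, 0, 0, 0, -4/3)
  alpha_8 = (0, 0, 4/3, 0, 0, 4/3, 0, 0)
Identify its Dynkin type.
E8

Compute the Cartan integers a_ij = 2(alpha_i, alpha_j)/(alpha_j, alpha_j); the resulting 8x8 Cartan matrix is
[[2, 0, 0, 0, -1, -1, 0, 0], [0, 2, 0, 0, 0, 0, -1, -1], [0, 0, 2, 0, 0, 0, -1, 0], [0, 0, 0, 2, -1, 0, 0, 0], [-1, 0, 0, -1, 2, 0, 0, -1], [-1, 0, 0, 0, 0, 2, 0, 0], [0, -1, -1, 0, 0, 0, 2, 0], [0, -1, 0, 0, -1, 0, 0, 2]].
All simple roots have the same length, so the diagram is simply laced. The associated Dynkin diagram is a chain of 7 nodes with one extra node attached to the third node from one end (E_8), so the type is E_8.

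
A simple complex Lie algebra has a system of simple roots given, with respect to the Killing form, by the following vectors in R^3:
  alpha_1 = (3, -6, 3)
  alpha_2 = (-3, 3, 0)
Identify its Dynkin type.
G_2

Compute the Cartan integers a_ij = 2(alpha_i, alpha_j)/(alpha_j, alpha_j); the resulting 2x2 Cartan matrix is
[[2, -3], [-1, 2]].
The roots have two lengths (squared-length ratio 3:1); the short ones are alpha_{2}. The associated Dynkin diagram is two nodes joined by a triple edge (G_2), so the type is G_2.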